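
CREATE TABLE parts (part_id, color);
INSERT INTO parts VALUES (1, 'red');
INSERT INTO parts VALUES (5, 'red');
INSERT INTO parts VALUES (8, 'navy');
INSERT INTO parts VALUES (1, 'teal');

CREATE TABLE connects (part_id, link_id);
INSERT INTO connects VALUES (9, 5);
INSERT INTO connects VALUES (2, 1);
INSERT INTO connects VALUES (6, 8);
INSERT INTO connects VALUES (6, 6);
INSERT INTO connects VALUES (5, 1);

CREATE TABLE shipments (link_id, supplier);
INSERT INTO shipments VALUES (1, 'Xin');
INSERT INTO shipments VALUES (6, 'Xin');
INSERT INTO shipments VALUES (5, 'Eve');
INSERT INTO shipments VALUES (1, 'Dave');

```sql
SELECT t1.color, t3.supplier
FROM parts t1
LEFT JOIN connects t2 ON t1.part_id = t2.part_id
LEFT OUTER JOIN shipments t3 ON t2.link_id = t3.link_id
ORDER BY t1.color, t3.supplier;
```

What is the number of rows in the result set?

Step 1 — t1 LEFT JOIN t2 on part_id → 4 row(s).
Then LEFT JOIN `shipments t3` on link_id: each of those 4 rows is kept; rows whose t2.link_id has no match in t3 get NULL for t3's columns.
Result: 5 row(s).

5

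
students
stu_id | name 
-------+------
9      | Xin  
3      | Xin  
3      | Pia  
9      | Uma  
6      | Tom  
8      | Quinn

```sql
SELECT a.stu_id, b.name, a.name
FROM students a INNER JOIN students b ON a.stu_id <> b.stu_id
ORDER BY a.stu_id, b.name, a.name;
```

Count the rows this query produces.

INNER JOIN keeps only pairs where the ON condition holds.
Matching on a.stu_id <> b.stu_id.
- a[0] stu_id=9 → 4 match(es) in b → 4 row(s).
- a[1] stu_id=3 → 4 match(es) in b → 4 row(s).
- a[2] stu_id=3 → 4 match(es) in b → 4 row(s).
- a[3] stu_id=9 → 4 match(es) in b → 4 row(s).
- a[4] stu_id=6 → 5 match(es) in b → 5 row(s).
- a[5] stu_id=8 → 5 match(es) in b → 5 row(s).
Total: 26 rows.

26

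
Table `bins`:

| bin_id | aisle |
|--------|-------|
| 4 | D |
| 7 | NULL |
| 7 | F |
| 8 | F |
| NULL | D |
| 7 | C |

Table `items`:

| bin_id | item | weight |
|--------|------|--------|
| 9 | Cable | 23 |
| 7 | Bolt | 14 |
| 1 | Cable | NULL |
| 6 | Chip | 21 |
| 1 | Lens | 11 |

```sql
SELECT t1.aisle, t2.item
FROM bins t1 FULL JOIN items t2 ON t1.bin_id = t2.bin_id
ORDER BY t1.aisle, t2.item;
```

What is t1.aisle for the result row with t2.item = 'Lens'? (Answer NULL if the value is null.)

NULL

FULL OUTER JOIN keeps every row from both sides; unmatched rows get NULL for the other side's columns.
Matching on t1.bin_id = t2.bin_id. A NULL in a compared column never satisfies the condition.
- t1[0] bin_id=4 → no match; kept with NULLs on the t2 side.
- t1[1] bin_id=7 → 1 match(es) in t2 → 1 row(s).
- t1[2] bin_id=7 → 1 match(es) in t2 → 1 row(s).
- t1[3] bin_id=8 → no match; kept with NULLs on the t2 side.
- t1[4] bin_id=NULL → no match; kept with NULLs on the t2 side.
- t1[5] bin_id=7 → 1 match(es) in t2 → 1 row(s).
- 4 row(s) from t2 found no t1 partner → padded with NULL.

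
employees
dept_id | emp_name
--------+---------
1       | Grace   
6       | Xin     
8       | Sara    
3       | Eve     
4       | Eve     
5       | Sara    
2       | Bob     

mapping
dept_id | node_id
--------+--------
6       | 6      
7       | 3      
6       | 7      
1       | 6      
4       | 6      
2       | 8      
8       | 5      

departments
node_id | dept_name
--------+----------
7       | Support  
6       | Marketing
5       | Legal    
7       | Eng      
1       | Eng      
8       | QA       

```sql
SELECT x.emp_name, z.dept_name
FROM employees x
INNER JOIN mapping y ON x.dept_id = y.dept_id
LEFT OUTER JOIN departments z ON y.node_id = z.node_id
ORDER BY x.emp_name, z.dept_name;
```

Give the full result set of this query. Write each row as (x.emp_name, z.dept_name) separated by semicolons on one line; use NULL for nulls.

Evaluate left to right. First `employees x INNER JOIN mapping y` on dept_id: 6 row(s).
Then LEFT JOIN `departments z` on node_id: each of those 6 rows is kept; rows whose y.node_id has no match in z get NULL for z's columns.

(Bob, QA); (Eve, Marketing); (Grace, Marketing); (Sara, Legal); (Xin, Eng); (Xin, Marketing); (Xin, Support)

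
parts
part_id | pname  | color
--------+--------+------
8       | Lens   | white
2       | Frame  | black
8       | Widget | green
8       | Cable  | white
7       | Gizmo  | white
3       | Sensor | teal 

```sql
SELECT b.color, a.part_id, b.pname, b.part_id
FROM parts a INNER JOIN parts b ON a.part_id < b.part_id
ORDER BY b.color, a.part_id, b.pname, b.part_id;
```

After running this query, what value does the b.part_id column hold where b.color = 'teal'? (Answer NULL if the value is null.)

3

INNER JOIN keeps only pairs where the ON condition holds.
Matching on a.part_id < b.part_id.
- part_id=8: no matching b row, dropped.
- part_id=2: 5 matching b row(s), so 5 row(s) emitted.
- part_id=8: no matching b row, dropped.
- part_id=8: no matching b row, dropped.
- part_id=7: 3 matching b row(s), so 3 row(s) emitted.
- part_id=3: 4 matching b row(s), so 4 row(s) emitted.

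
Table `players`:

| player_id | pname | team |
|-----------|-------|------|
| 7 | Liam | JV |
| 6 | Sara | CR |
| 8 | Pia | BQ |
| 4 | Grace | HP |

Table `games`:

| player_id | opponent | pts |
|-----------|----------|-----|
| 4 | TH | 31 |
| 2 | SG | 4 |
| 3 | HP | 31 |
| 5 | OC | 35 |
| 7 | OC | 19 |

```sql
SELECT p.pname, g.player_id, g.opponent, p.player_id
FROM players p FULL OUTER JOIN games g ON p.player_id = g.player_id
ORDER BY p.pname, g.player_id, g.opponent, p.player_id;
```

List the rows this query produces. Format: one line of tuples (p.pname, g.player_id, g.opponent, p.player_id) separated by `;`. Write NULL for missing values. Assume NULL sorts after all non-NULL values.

(Grace, 4, TH, 4); (Liam, 7, OC, 7); (Pia, NULL, NULL, 8); (Sara, NULL, NULL, 6); (NULL, 2, SG, NULL); (NULL, 3, HP, NULL); (NULL, 5, OC, NULL)

FULL OUTER JOIN keeps every row from both sides; unmatched rows get NULL for the other side's columns.
Matching on p.player_id = g.player_id.
- p (player_id=7) pairs with 1 row(s) of g.
- p (player_id=6) has no partner → padded with NULL.
- p (player_id=8) has no partner → padded with NULL.
- p (player_id=4) pairs with 1 row(s) of g.
- 3 g row(s) had no p match → kept, p columns NULL.
After projecting and ordering:
p.pname | g.player_id | g.opponent | p.player_id
Grace | 4 | TH | 4
Liam | 7 | OC | 7
Pia | NULL | NULL | 8
Sara | NULL | NULL | 6
NULL | 2 | SG | NULL
NULL | 3 | HP | NULL
NULL | 5 | OC | NULL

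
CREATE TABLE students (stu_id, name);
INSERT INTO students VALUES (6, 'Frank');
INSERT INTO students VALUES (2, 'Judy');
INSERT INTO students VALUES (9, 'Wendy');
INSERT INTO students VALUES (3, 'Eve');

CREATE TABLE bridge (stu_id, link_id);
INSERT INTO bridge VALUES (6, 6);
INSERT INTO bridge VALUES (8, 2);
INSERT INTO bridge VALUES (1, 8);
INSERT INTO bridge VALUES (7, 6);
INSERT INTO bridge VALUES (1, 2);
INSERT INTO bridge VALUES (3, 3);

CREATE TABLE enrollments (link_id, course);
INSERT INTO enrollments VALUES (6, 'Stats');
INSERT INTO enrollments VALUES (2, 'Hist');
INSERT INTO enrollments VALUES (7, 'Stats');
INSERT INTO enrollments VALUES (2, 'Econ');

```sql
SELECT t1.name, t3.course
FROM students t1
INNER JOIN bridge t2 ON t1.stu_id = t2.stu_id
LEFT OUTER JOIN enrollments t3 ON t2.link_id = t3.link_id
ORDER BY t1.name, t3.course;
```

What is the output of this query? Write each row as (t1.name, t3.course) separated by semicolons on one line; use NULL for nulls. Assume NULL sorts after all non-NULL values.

(Eve, NULL); (Frank, Stats)

Step 1 — t1 INNER JOIN t2 on stu_id → 2 row(s).
Then LEFT JOIN `enrollments t3` on link_id: each of those 2 rows is kept; rows whose t2.link_id has no match in t3 get NULL for t3's columns.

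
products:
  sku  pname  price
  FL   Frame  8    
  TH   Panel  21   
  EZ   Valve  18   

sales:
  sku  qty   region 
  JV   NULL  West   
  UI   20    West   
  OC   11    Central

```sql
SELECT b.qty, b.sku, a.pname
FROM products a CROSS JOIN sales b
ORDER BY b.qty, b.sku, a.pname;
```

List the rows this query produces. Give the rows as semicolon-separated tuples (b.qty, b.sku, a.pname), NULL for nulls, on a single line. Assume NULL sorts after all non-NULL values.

CROSS JOIN pairs every row of `products` with every row of `sales`: 3 × 3 = 9 rows.
After projecting and ordering:
b.qty | b.sku | a.pname
11 | OC | Frame
11 | OC | Panel
11 | OC | Valve
20 | UI | Frame
20 | UI | Panel
20 | UI | Valve
NULL | JV | Frame
NULL | JV | Panel
NULL | JV | Valve

(11, OC, Frame); (11, OC, Panel); (11, OC, Valve); (20, UI, Frame); (20, UI, Panel); (20, UI, Valve); (NULL, JV, Frame); (NULL, JV, Panel); (NULL, JV, Valve)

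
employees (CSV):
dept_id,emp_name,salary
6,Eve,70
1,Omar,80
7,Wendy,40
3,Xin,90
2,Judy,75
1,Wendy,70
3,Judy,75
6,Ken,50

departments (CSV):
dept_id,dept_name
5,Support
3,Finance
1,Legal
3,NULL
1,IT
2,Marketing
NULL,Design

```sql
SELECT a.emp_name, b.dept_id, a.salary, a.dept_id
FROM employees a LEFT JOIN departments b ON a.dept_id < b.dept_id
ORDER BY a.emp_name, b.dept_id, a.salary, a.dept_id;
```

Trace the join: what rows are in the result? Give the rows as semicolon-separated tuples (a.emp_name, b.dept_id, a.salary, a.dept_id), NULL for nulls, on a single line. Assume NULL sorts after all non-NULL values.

(Eve, NULL, 70, 6); (Judy, 3, 75, 2); (Judy, 3, 75, 2); (Judy, 5, 75, 2); (Judy, 5, 75, 3); (Ken, NULL, 50, 6); (Omar, 2, 80, 1); (Omar, 3, 80, 1); (Omar, 3, 80, 1); (Omar, 5, 80, 1); (Wendy, 2, 70, 1); (Wendy, 3, 70, 1); (Wendy, 3, 70, 1); (Wendy, 5, 70, 1); (Wendy, NULL, 40, 7); (Xin, 5, 90, 3)

LEFT JOIN keeps every row from `employees`; unmatched rows get NULL for `departments`'s columns.
Matching on a.dept_id < b.dept_id. A NULL in a compared column never satisfies the condition.
- a row (dept_id=6): no match → kept, b columns NULL.
- a row (dept_id=1): matches 4 b row(s) → 4 output row(s).
- a row (dept_id=7): no match → kept, b columns NULL.
- a row (dept_id=3): matches 1 b row(s) → 1 output row(s).
- a row (dept_id=2): matches 3 b row(s) → 3 output row(s).
- a row (dept_id=1): matches 4 b row(s) → 4 output row(s).
- a row (dept_id=3): matches 1 b row(s) → 1 output row(s).
- a row (dept_id=6): no match → kept, b columns NULL.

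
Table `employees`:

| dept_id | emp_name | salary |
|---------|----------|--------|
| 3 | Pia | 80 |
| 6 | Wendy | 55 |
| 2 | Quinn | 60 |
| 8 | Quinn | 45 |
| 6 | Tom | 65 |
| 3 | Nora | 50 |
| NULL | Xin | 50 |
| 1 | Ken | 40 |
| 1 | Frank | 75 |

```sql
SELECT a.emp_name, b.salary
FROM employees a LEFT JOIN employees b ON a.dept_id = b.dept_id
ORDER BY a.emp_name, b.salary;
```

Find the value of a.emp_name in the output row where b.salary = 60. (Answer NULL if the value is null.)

Quinn

LEFT JOIN keeps every row from `employees a`; unmatched rows get NULL for `employees b`'s columns.
Matching on a.dept_id = b.dept_id. A NULL in a compared column never satisfies the condition.
- a (dept_id=3) pairs with 2 row(s) of b.
- a (dept_id=6) pairs with 2 row(s) of b.
- a (dept_id=2) pairs with 1 row(s) of b.
- a (dept_id=8) pairs with 1 row(s) of b.
- a (dept_id=6) pairs with 2 row(s) of b.
- a (dept_id=3) pairs with 2 row(s) of b.
- a (dept_id=NULL) has no partner → padded with NULL.
- a (dept_id=1) pairs with 2 row(s) of b.
- a (dept_id=1) pairs with 2 row(s) of b.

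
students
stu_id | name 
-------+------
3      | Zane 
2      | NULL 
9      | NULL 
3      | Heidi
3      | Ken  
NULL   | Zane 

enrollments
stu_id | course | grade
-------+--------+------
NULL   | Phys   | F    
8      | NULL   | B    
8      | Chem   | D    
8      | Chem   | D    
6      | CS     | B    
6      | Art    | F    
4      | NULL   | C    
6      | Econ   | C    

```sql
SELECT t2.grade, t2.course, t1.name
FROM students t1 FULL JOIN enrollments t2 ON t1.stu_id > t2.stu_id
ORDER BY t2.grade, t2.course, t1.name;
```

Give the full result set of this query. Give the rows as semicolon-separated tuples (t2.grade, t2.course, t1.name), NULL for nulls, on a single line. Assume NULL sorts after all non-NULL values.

(B, CS, NULL); (B, NULL, NULL); (C, Econ, NULL); (C, NULL, NULL); (D, Chem, NULL); (D, Chem, NULL); (F, Art, NULL); (F, Phys, NULL); (NULL, NULL, Heidi); (NULL, NULL, Ken); (NULL, NULL, Zane); (NULL, NULL, Zane); (NULL, NULL, NULL)

FULL OUTER JOIN keeps every row from both sides; unmatched rows get NULL for the other side's columns.
Matching on t1.stu_id > t2.stu_id. A NULL in a compared column never satisfies the condition.
Matched pairs: 7; unmatched t1 rows kept: 5; unmatched t2 rows kept: 1.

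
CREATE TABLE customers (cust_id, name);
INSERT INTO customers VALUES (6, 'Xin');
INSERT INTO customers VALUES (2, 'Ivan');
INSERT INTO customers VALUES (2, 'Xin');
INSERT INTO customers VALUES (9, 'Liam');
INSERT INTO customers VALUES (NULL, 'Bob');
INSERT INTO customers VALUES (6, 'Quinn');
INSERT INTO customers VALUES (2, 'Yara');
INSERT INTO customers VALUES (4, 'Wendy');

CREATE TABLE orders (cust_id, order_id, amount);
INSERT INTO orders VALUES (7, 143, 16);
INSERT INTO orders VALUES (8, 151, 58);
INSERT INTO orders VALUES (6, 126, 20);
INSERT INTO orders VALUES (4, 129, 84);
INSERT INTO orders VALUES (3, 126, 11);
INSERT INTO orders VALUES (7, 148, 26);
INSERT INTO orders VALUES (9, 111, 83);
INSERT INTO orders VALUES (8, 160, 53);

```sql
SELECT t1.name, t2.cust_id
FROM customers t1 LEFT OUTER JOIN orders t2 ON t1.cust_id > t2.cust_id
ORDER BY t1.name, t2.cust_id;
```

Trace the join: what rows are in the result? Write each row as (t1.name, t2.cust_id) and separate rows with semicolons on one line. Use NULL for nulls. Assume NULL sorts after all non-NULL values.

LEFT JOIN keeps every row from `customers`; unmatched rows get NULL for `orders`'s columns.
Matching on t1.cust_id > t2.cust_id. A NULL in a compared column never satisfies the condition.
- cust_id=6: 2 matching t2 row(s), so 2 row(s) emitted.
- cust_id=2: no t2 row matches, row kept with t2 columns NULL.
- cust_id=2: no t2 row matches, row kept with t2 columns NULL.
- cust_id=9: 7 matching t2 row(s), so 7 row(s) emitted.
- cust_id=NULL: no t2 row matches, row kept with t2 columns NULL.
- cust_id=6: 2 matching t2 row(s), so 2 row(s) emitted.
- cust_id=2: no t2 row matches, row kept with t2 columns NULL.
- cust_id=4: 1 matching t2 row(s), so 1 row(s) emitted.

(Bob, NULL); (Ivan, NULL); (Liam, 3); (Liam, 4); (Liam, 6); (Liam, 7); (Liam, 7); (Liam, 8); (Liam, 8); (Quinn, 3); (Quinn, 4); (Wendy, 3); (Xin, 3); (Xin, 4); (Xin, NULL); (Yara, NULL)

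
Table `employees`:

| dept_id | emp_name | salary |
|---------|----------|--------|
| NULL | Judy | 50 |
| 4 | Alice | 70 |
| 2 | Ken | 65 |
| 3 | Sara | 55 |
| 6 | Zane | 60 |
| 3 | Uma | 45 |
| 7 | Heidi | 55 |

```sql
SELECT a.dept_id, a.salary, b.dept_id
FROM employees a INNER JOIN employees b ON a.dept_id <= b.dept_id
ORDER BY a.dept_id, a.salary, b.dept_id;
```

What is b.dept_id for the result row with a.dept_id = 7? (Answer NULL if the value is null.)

7

INNER JOIN keeps only pairs where the ON condition holds.
Matching on a.dept_id <= b.dept_id. A NULL in a compared column never satisfies the condition.
- dept_id=NULL: no matching b row, dropped.
- dept_id=4: 3 matching b row(s), so 3 row(s) emitted.
- dept_id=2: 6 matching b row(s), so 6 row(s) emitted.
- dept_id=3: 5 matching b row(s), so 5 row(s) emitted.
- dept_id=6: 2 matching b row(s), so 2 row(s) emitted.
- dept_id=3: 5 matching b row(s), so 5 row(s) emitted.
- dept_id=7: 1 matching b row(s), so 1 row(s) emitted.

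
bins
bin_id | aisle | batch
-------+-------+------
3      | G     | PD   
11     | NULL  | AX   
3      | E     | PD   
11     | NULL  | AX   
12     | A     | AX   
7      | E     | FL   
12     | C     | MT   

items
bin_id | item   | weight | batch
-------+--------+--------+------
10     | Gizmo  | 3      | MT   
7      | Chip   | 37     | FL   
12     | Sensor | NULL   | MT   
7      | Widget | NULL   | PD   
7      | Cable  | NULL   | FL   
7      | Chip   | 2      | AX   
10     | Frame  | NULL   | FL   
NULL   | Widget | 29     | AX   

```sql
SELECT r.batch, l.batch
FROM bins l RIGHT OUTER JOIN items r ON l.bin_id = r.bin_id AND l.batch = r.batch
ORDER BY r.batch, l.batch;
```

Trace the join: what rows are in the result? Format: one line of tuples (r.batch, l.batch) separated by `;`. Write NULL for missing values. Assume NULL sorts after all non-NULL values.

RIGHT JOIN keeps every row from `items`; unmatched rows get NULL for `bins`'s columns.
Matching on l.bin_id = r.bin_id AND l.batch = r.batch. A NULL in a compared column never satisfies the condition.
Matched pairs: 3; unmatched r rows kept: 5.

(AX, NULL); (AX, NULL); (FL, FL); (FL, FL); (FL, NULL); (MT, MT); (MT, NULL); (PD, NULL)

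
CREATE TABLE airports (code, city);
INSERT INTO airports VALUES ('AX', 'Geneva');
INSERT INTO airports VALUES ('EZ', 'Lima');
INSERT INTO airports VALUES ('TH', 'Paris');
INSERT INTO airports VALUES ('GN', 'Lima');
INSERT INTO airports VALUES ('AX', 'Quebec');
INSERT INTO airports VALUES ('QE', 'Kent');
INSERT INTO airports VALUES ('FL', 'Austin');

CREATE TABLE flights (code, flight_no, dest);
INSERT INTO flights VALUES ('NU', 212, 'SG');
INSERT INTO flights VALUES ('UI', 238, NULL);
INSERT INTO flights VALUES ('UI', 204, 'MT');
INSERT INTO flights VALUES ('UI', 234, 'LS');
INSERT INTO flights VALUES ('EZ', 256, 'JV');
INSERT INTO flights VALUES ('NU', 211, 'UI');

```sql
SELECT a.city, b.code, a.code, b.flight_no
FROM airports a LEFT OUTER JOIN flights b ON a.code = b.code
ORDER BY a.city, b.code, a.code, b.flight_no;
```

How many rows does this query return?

LEFT JOIN keeps every row from `airports`; unmatched rows get NULL for `flights`'s columns.
Matching on a.code = b.code.
- a[0] code=AX → no match; kept with NULLs on the b side.
- a[1] code=EZ → 1 match(es) in b → 1 row(s).
- a[2] code=TH → no match; kept with NULLs on the b side.
- a[3] code=GN → no match; kept with NULLs on the b side.
- a[4] code=AX → no match; kept with NULLs on the b side.
- a[5] code=QE → no match; kept with NULLs on the b side.
- a[6] code=FL → no match; kept with NULLs on the b side.
Total: 1 matched + 6 padded = 7 rows.

7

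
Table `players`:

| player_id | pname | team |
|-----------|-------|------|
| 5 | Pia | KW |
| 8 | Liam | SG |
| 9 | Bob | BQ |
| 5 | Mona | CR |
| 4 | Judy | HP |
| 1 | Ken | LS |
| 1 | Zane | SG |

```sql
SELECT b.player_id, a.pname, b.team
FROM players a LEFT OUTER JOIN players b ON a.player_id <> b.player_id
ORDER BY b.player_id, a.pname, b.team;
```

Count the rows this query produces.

LEFT JOIN keeps every row from `players a`; unmatched rows get NULL for `players b`'s columns.
Matching on a.player_id <> b.player_id.
- player_id=5: 5 matching b row(s), so 5 row(s) emitted.
- player_id=8: 6 matching b row(s), so 6 row(s) emitted.
- player_id=9: 6 matching b row(s), so 6 row(s) emitted.
- player_id=5: 5 matching b row(s), so 5 row(s) emitted.
- player_id=4: 6 matching b row(s), so 6 row(s) emitted.
- player_id=1: 5 matching b row(s), so 5 row(s) emitted.
- player_id=1: 5 matching b row(s), so 5 row(s) emitted.
Total: 38 rows.

38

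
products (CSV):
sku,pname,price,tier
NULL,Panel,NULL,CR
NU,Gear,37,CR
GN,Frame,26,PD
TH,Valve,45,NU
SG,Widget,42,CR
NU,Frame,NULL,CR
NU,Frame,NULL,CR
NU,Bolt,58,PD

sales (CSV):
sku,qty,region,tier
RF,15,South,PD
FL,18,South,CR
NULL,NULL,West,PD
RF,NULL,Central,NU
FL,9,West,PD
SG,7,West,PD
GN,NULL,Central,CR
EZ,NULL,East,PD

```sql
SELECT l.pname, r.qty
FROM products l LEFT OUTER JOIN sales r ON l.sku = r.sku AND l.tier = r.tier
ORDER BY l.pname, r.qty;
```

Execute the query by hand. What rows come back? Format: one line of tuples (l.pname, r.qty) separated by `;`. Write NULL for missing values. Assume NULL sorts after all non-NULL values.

(Bolt, NULL); (Frame, NULL); (Frame, NULL); (Frame, NULL); (Gear, NULL); (Panel, NULL); (Valve, NULL); (Widget, NULL)

LEFT JOIN keeps every row from `products`; unmatched rows get NULL for `sales`'s columns.
Matching on l.sku = r.sku AND l.tier = r.tier. A NULL in a compared column never satisfies the condition.
- l[0] sku=NULL, tier=CR → no match; kept with NULLs on the r side.
- l[1] sku=NU, tier=CR → no match; kept with NULLs on the r side.
- l[2] sku=GN, tier=PD → no match; kept with NULLs on the r side.
- l[3] sku=TH, tier=NU → no match; kept with NULLs on the r side.
- l[4] sku=SG, tier=CR → no match; kept with NULLs on the r side.
- l[5] sku=NU, tier=CR → no match; kept with NULLs on the r side.
- l[6] sku=NU, tier=CR → no match; kept with NULLs on the r side.
- l[7] sku=NU, tier=PD → no match; kept with NULLs on the r side.
After projecting and ordering:
l.pname | r.qty
Bolt | NULL
Frame | NULL
Frame | NULL
Frame | NULL
Gear | NULL
Panel | NULL
Valve | NULL
Widget | NULL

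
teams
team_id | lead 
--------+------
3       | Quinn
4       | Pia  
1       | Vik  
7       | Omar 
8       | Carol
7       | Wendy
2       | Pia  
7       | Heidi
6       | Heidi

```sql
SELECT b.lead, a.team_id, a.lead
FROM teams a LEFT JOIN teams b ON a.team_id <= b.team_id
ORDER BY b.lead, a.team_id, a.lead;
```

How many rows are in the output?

48

LEFT JOIN keeps every row from `teams a`; unmatched rows get NULL for `teams b`'s columns.
Matching on a.team_id <= b.team_id.
- a row (team_id=3): matches 7 b row(s) → 7 output row(s).
- a row (team_id=4): matches 6 b row(s) → 6 output row(s).
- a row (team_id=1): matches 9 b row(s) → 9 output row(s).
- a row (team_id=7): matches 4 b row(s) → 4 output row(s).
- a row (team_id=8): matches 1 b row(s) → 1 output row(s).
- a row (team_id=7): matches 4 b row(s) → 4 output row(s).
- a row (team_id=2): matches 8 b row(s) → 8 output row(s).
- a row (team_id=7): matches 4 b row(s) → 4 output row(s).
- a row (team_id=6): matches 5 b row(s) → 5 output row(s).
Total: 48 rows.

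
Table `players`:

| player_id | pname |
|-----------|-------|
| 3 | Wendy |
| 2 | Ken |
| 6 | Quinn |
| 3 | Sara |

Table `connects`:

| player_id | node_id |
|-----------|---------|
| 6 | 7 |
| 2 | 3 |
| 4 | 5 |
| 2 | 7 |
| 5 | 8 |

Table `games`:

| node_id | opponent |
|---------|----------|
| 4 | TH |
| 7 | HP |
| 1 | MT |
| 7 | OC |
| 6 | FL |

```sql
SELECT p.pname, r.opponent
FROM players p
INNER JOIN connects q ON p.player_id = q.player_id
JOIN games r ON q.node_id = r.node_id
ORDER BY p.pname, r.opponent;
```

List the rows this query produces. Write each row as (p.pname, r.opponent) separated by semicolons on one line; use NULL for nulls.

Joins associate left-to-right: players INNER JOIN connects on player_id gives 3 intermediate row(s).
Then INNER JOIN `games r` on node_id: keep only rows whose q.node_id appears in r.

(Ken, HP); (Ken, OC); (Quinn, HP); (Quinn, OC)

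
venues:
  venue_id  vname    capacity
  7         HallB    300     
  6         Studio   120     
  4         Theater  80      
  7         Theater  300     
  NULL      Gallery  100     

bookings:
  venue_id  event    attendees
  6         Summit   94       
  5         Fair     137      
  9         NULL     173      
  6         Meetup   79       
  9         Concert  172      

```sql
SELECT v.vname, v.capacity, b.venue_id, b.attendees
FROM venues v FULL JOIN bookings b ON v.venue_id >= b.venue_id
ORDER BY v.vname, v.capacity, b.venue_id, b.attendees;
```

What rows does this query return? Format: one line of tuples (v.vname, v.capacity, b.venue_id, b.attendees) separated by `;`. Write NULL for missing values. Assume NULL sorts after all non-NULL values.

FULL OUTER JOIN keeps every row from both sides; unmatched rows get NULL for the other side's columns.
Matching on v.venue_id >= b.venue_id. A NULL in a compared column never satisfies the condition.
- v[0] venue_id=7 → 3 match(es) in b → 3 row(s).
- v[1] venue_id=6 → 3 match(es) in b → 3 row(s).
- v[2] venue_id=4 → no match; kept with NULLs on the b side.
- v[3] venue_id=7 → 3 match(es) in b → 3 row(s).
- v[4] venue_id=NULL → no match; kept with NULLs on the b side.
- plus 2 unmatched b row(s), each kept with NULL v columns.

(Gallery, 100, NULL, NULL); (HallB, 300, 5, 137); (HallB, 300, 6, 79); (HallB, 300, 6, 94); (Studio, 120, 5, 137); (Studio, 120, 6, 79); (Studio, 120, 6, 94); (Theater, 80, NULL, NULL); (Theater, 300, 5, 137); (Theater, 300, 6, 79); (Theater, 300, 6, 94); (NULL, NULL, 9, 172); (NULL, NULL, 9, 173)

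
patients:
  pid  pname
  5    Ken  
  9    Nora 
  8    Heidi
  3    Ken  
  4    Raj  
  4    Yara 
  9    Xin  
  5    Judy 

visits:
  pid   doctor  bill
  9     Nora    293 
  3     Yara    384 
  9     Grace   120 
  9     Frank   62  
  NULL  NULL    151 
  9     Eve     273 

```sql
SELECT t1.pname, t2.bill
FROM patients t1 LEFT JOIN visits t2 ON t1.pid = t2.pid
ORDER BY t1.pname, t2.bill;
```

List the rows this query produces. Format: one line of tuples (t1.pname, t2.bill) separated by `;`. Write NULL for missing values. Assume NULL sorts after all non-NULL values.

LEFT JOIN keeps every row from `patients`; unmatched rows get NULL for `visits`'s columns.
Matching on t1.pid = t2.pid. A NULL in a compared column never satisfies the condition.
- t1 (pid=5) has no partner → padded with NULL.
- t1 (pid=9) pairs with 4 row(s) of t2.
- t1 (pid=8) has no partner → padded with NULL.
- t1 (pid=3) pairs with 1 row(s) of t2.
- t1 (pid=4) has no partner → padded with NULL.
- t1 (pid=4) has no partner → padded with NULL.
- t1 (pid=9) pairs with 4 row(s) of t2.
- t1 (pid=5) has no partner → padded with NULL.

(Heidi, NULL); (Judy, NULL); (Ken, 384); (Ken, NULL); (Nora, 62); (Nora, 120); (Nora, 273); (Nora, 293); (Raj, NULL); (Xin, 62); (Xin, 120); (Xin, 273); (Xin, 293); (Yara, NULL)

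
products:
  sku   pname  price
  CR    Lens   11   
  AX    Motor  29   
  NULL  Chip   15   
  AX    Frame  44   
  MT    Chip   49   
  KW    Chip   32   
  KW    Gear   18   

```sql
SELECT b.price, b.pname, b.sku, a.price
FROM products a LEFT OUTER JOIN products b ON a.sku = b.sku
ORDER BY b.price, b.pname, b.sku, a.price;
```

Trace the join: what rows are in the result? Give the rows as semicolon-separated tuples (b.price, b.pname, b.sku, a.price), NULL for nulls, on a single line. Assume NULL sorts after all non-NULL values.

(11, Lens, CR, 11); (18, Gear, KW, 18); (18, Gear, KW, 32); (29, Motor, AX, 29); (29, Motor, AX, 44); (32, Chip, KW, 18); (32, Chip, KW, 32); (44, Frame, AX, 29); (44, Frame, AX, 44); (49, Chip, MT, 49); (NULL, NULL, NULL, 15)

LEFT JOIN keeps every row from `products a`; unmatched rows get NULL for `products b`'s columns.
Matching on a.sku = b.sku. A NULL in a compared column never satisfies the condition.
Matched pairs: 10; unmatched a rows kept: 1.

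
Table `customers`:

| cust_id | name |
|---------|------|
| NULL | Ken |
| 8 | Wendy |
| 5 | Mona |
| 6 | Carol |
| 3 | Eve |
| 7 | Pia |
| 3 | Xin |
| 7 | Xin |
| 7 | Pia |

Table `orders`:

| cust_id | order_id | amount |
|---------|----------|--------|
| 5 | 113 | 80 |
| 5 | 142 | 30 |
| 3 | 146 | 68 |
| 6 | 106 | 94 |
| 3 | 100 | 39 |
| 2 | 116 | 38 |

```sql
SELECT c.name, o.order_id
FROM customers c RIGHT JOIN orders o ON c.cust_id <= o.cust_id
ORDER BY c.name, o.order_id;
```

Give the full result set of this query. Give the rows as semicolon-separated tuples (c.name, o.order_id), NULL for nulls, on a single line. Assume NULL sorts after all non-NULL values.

(Carol, 106); (Eve, 100); (Eve, 106); (Eve, 113); (Eve, 142); (Eve, 146); (Mona, 106); (Mona, 113); (Mona, 142); (Xin, 100); (Xin, 106); (Xin, 113); (Xin, 142); (Xin, 146); (NULL, 116)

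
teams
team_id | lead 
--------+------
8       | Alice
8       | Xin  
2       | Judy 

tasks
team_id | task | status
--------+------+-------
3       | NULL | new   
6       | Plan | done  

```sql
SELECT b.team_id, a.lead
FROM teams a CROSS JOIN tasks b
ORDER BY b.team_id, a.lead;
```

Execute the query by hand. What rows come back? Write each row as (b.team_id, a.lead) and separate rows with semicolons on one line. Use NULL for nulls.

CROSS JOIN pairs every row of `teams` with every row of `tasks`: 3 × 2 = 6 rows.
After projecting and ordering:
b.team_id | a.lead
3 | Alice
3 | Judy
3 | Xin
6 | Alice
6 | Judy
6 | Xin

(3, Alice); (3, Judy); (3, Xin); (6, Alice); (6, Judy); (6, Xin)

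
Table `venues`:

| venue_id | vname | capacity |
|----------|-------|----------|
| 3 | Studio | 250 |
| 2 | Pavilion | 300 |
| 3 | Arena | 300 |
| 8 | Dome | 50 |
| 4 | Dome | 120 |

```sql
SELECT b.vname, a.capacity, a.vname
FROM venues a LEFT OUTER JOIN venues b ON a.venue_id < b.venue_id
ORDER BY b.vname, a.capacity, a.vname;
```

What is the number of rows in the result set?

LEFT JOIN keeps every row from `venues a`; unmatched rows get NULL for `venues b`'s columns.
Matching on a.venue_id < b.venue_id.
- a (venue_id=3) pairs with 2 row(s) of b.
- a (venue_id=2) pairs with 4 row(s) of b.
- a (venue_id=3) pairs with 2 row(s) of b.
- a (venue_id=8) has no partner → padded with NULL.
- a (venue_id=4) pairs with 1 row(s) of b.
Total: 9 matched + 1 padded = 10 rows.

10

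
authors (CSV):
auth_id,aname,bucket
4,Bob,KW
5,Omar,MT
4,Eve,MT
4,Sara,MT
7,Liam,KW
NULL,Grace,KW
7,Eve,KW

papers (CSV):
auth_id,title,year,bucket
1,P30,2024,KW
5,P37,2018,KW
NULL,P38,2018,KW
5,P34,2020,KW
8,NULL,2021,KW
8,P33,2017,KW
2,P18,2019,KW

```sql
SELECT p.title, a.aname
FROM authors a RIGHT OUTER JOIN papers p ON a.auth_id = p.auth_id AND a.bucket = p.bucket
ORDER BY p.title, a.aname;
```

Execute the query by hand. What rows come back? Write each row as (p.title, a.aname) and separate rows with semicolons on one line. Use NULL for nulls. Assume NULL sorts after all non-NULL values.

RIGHT JOIN keeps every row from `papers`; unmatched rows get NULL for `authors`'s columns.
Matching on a.auth_id = p.auth_id AND a.bucket = p.bucket. A NULL in a compared column never satisfies the condition.
- a (auth_id=4, bucket=KW) has no partner in p.
- a (auth_id=5, bucket=MT) has no partner in p.
- a (auth_id=4, bucket=MT) has no partner in p.
- a (auth_id=4, bucket=MT) has no partner in p.
- a (auth_id=7, bucket=KW) has no partner in p.
- a (auth_id=NULL, bucket=KW) has no partner in p.
- a (auth_id=7, bucket=KW) has no partner in p.
- 7 row(s) from p found no a partner → padded with NULL.
After projecting and ordering:
p.title | a.aname
P18 | NULL
P30 | NULL
P33 | NULL
P34 | NULL
P37 | NULL
P38 | NULL
NULL | NULL

(P18, NULL); (P30, NULL); (P33, NULL); (P34, NULL); (P37, NULL); (P38, NULL); (NULL, NULL)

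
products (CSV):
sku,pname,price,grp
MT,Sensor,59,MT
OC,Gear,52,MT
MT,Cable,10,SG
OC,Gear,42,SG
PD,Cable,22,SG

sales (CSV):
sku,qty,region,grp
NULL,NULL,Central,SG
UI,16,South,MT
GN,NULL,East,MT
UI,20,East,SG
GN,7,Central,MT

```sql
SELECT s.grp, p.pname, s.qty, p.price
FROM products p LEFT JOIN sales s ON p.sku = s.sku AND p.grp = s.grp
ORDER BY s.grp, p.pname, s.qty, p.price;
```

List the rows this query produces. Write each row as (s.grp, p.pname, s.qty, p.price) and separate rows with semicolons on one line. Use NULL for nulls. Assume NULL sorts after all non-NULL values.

LEFT JOIN keeps every row from `products`; unmatched rows get NULL for `sales`'s columns.
Matching on p.sku = s.sku AND p.grp = s.grp. A NULL in a compared column never satisfies the condition.
- sku=MT, grp=MT: no s row matches, row kept with s columns NULL.
- sku=OC, grp=MT: no s row matches, row kept with s columns NULL.
- sku=MT, grp=SG: no s row matches, row kept with s columns NULL.
- sku=OC, grp=SG: no s row matches, row kept with s columns NULL.
- sku=PD, grp=SG: no s row matches, row kept with s columns NULL.
After projecting and ordering:
s.grp | p.pname | s.qty | p.price
NULL | Cable | NULL | 10
NULL | Cable | NULL | 22
NULL | Gear | NULL | 42
NULL | Gear | NULL | 52
NULL | Sensor | NULL | 59

(NULL, Cable, NULL, 10); (NULL, Cable, NULL, 22); (NULL, Gear, NULL, 42); (NULL, Gear, NULL, 52); (NULL, Sensor, NULL, 59)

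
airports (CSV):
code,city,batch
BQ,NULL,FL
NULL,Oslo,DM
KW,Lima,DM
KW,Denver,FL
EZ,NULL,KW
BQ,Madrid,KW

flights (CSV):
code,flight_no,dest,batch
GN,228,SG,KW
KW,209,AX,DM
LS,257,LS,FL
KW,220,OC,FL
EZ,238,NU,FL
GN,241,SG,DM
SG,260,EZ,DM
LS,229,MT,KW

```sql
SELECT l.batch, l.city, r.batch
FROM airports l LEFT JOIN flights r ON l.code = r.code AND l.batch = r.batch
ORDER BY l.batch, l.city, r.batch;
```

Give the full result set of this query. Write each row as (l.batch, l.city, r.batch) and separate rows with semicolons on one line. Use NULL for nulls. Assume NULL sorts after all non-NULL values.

(DM, Lima, DM); (DM, Oslo, NULL); (FL, Denver, FL); (FL, NULL, NULL); (KW, Madrid, NULL); (KW, NULL, NULL)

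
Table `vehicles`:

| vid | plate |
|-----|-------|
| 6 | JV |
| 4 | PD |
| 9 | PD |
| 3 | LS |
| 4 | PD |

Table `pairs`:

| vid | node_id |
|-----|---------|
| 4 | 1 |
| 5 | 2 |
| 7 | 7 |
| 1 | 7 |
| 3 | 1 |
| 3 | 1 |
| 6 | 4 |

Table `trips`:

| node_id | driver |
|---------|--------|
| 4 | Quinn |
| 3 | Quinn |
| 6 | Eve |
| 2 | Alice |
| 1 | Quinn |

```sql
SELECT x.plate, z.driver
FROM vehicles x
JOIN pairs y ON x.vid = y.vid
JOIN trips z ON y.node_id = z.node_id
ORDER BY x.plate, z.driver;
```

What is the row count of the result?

5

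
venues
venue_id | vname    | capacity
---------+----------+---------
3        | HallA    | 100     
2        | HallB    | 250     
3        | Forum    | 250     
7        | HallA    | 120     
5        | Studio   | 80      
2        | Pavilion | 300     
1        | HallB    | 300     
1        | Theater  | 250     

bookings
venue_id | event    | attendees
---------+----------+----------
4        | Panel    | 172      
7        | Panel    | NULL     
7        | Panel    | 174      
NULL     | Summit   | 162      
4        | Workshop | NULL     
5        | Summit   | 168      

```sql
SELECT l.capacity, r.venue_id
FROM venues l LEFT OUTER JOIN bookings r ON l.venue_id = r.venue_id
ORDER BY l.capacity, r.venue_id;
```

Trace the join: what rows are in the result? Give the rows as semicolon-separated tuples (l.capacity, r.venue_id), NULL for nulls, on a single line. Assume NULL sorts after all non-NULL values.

(80, 5); (100, NULL); (120, 7); (120, 7); (250, NULL); (250, NULL); (250, NULL); (300, NULL); (300, NULL)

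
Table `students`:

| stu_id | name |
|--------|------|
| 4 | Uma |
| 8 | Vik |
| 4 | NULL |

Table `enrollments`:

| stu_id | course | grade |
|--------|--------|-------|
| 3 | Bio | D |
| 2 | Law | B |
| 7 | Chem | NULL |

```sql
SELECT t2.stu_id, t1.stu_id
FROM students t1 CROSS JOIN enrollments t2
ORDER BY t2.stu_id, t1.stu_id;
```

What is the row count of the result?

9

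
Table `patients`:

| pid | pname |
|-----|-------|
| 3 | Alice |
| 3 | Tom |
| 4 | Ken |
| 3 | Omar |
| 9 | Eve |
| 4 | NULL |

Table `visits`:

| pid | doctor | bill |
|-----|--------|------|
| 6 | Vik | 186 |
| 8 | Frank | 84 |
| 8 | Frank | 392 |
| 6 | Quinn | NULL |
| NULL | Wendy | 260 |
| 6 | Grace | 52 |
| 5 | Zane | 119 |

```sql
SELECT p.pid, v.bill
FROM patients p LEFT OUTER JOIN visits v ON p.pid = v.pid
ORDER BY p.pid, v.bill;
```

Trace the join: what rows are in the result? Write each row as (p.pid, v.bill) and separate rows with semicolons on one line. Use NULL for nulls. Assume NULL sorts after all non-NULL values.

(3, NULL); (3, NULL); (3, NULL); (4, NULL); (4, NULL); (9, NULL)

LEFT JOIN keeps every row from `patients`; unmatched rows get NULL for `visits`'s columns.
Matching on p.pid = v.pid. A NULL in a compared column never satisfies the condition.
- pid=3: no v row matches, row kept with v columns NULL.
- pid=3: no v row matches, row kept with v columns NULL.
- pid=4: no v row matches, row kept with v columns NULL.
- pid=3: no v row matches, row kept with v columns NULL.
- pid=9: no v row matches, row kept with v columns NULL.
- pid=4: no v row matches, row kept with v columns NULL.
After projecting and ordering:
p.pid | v.bill
3 | NULL
3 | NULL
3 | NULL
4 | NULL
4 | NULL
9 | NULL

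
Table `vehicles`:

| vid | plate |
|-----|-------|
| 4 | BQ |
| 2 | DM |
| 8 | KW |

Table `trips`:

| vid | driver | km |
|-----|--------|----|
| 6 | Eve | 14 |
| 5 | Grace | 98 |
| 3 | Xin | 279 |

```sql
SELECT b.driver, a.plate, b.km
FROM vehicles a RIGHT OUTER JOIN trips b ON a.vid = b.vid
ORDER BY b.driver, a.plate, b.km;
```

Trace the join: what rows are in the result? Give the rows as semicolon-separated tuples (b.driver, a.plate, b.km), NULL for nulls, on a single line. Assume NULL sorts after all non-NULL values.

RIGHT JOIN keeps every row from `trips`; unmatched rows get NULL for `vehicles`'s columns.
Matching on a.vid = b.vid.
- vid=4: no matching b row.
- vid=2: no matching b row.
- vid=8: no matching b row.
- 3 row(s) from b found no a partner → padded with NULL.
After projecting and ordering:
b.driver | a.plate | b.km
Eve | NULL | 14
Grace | NULL | 98
Xin | NULL | 279

(Eve, NULL, 14); (Grace, NULL, 98); (Xin, NULL, 279)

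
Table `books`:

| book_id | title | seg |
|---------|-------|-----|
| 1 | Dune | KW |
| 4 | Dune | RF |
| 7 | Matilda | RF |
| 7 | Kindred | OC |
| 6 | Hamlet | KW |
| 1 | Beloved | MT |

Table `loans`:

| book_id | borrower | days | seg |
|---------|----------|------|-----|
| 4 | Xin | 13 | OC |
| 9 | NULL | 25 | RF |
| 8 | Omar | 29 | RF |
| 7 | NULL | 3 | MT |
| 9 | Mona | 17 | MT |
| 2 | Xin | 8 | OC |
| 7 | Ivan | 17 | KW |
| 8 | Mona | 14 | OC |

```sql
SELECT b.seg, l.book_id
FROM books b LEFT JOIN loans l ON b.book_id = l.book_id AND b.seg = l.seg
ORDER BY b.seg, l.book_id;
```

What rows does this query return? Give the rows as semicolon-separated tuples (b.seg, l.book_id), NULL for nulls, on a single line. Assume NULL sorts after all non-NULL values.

(KW, NULL); (KW, NULL); (MT, NULL); (OC, NULL); (RF, NULL); (RF, NULL)

LEFT JOIN keeps every row from `books`; unmatched rows get NULL for `loans`'s columns.
Matching on b.book_id = l.book_id AND b.seg = l.seg.
- b row (book_id=1, seg=KW): no match → kept, l columns NULL.
- b row (book_id=4, seg=RF): no match → kept, l columns NULL.
- b row (book_id=7, seg=RF): no match → kept, l columns NULL.
- b row (book_id=7, seg=OC): no match → kept, l columns NULL.
- b row (book_id=6, seg=KW): no match → kept, l columns NULL.
- b row (book_id=1, seg=MT): no match → kept, l columns NULL.
After projecting and ordering:
b.seg | l.book_id
KW | NULL
KW | NULL
MT | NULL
OC | NULL
RF | NULL
RF | NULL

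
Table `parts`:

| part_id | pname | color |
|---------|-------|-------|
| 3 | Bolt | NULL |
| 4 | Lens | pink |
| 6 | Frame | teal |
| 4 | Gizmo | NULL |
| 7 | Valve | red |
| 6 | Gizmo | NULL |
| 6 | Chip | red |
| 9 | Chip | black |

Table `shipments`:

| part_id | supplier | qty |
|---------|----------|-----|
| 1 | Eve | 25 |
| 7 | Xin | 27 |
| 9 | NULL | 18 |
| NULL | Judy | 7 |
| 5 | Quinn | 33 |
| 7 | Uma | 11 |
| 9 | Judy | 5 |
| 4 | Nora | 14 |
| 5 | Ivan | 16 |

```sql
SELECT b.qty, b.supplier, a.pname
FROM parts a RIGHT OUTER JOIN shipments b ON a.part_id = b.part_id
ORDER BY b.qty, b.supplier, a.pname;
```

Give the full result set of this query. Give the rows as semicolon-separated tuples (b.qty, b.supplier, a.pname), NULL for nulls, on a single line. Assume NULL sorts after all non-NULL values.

RIGHT JOIN keeps every row from `shipments`; unmatched rows get NULL for `parts`'s columns.
Matching on a.part_id = b.part_id. A NULL in a compared column never satisfies the condition.
- a[0] part_id=3 → no match.
- a[1] part_id=4 → 1 match(es) in b → 1 row(s).
- a[2] part_id=6 → no match.
- a[3] part_id=4 → 1 match(es) in b → 1 row(s).
- a[4] part_id=7 → 2 match(es) in b → 2 row(s).
- a[5] part_id=6 → no match.
- a[6] part_id=6 → no match.
- a[7] part_id=9 → 2 match(es) in b → 2 row(s).
- 4 b row(s) had no a match → kept, a columns NULL.
After projecting and ordering:
b.qty | b.supplier | a.pname
5 | Judy | Chip
7 | Judy | NULL
11 | Uma | Valve
14 | Nora | Gizmo
14 | Nora | Lens
16 | Ivan | NULL
18 | NULL | Chip
25 | Eve | NULL
27 | Xin | Valve
33 | Quinn | NULL

(5, Judy, Chip); (7, Judy, NULL); (11, Uma, Valve); (14, Nora, Gizmo); (14, Nora, Lens); (16, Ivan, NULL); (18, NULL, Chip); (25, Eve, NULL); (27, Xin, Valve); (33, Quinn, NULL)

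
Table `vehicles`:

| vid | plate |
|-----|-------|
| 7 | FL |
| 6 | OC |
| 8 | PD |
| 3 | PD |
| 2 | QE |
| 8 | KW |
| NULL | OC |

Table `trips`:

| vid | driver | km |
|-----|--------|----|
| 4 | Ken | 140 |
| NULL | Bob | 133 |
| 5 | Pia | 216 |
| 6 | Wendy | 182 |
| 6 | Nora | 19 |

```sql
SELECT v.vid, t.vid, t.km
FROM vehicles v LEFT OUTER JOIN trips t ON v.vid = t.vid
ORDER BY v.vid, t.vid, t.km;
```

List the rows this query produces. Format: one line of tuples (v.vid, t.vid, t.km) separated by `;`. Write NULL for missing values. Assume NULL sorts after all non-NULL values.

(2, NULL, NULL); (3, NULL, NULL); (6, 6, 19); (6, 6, 182); (7, NULL, NULL); (8, NULL, NULL); (8, NULL, NULL); (NULL, NULL, NULL)

LEFT JOIN keeps every row from `vehicles`; unmatched rows get NULL for `trips`'s columns.
Matching on v.vid = t.vid. A NULL in a compared column never satisfies the condition.
Matched pairs: 2; unmatched v rows kept: 6.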